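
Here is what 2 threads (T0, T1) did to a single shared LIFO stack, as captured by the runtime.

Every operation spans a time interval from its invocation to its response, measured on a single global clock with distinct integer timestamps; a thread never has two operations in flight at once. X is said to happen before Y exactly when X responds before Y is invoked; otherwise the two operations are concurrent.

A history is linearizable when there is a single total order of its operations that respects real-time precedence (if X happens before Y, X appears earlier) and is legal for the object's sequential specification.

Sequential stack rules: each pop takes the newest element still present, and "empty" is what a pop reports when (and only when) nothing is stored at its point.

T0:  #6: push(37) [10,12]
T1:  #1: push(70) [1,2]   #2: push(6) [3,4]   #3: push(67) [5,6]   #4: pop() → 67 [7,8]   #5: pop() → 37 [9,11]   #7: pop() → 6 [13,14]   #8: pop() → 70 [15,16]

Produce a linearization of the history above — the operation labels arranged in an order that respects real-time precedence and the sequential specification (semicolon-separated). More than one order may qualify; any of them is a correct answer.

#1; #2; #3; #4; #6; #5; #7; #8

after step 1 (#1 push(70)): stack <70>
after step 2 (#2 push(6)): stack <70,6>
after step 3 (#3 push(67)): stack <70,6,67>
after step 4 (#4 pop() → 67): stack <70,6>
after step 5 (#6 push(37)): stack <70,6,37>
after step 6 (#5 pop() → 37): stack <70,6>
after step 7 (#7 pop() → 6): stack <70>
after step 8 (#8 pop() → 70): stack <>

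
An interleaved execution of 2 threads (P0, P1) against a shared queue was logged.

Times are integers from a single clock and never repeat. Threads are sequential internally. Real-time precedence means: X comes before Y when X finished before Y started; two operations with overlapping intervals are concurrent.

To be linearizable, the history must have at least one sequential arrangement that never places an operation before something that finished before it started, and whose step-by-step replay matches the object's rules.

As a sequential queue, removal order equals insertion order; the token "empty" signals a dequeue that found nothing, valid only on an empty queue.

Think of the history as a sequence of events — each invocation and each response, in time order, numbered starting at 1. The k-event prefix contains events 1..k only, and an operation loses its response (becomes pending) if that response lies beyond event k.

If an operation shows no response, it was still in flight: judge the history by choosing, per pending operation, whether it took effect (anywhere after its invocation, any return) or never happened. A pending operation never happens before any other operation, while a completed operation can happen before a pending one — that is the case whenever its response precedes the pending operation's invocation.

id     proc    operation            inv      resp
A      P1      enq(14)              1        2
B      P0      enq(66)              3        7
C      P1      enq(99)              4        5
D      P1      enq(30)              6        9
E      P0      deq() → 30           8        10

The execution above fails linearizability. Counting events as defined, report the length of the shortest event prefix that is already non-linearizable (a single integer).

10

a valid linearization of events 1..9 exists, for instance A, B, C, D:
1. A enq(14), leaving queue <14>
2. B enq(66), leaving queue <14,66>
3. C enq(99), leaving queue <14,66,99>
4. D enq(30), leaving queue <14,66,99,30>
adding event 10 (E responds at 10) leaves no legal real-time order
for example A, B, C, D, E fails at step 5: E deq() → 30 is not legal there
for example A, B, C, E, D fails at step 4: E deq() → 30 is not legal there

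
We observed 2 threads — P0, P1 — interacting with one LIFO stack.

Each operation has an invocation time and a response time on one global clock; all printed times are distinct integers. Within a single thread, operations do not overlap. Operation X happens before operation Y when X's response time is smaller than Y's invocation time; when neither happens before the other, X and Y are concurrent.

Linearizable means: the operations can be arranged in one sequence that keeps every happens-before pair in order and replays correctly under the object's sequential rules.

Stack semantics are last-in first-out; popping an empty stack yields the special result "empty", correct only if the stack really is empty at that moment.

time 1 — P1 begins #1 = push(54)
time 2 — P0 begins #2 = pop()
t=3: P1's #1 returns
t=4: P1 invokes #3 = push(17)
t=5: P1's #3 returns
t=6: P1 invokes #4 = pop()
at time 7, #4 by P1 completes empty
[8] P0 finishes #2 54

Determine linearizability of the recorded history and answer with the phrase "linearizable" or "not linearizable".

not linearizable

through event 6 a valid linearization exists; event 7 (#4 responding at time 7) ends that
the completed operations (3 total) allow one real-time order; the LIFO stack replay rejects it
every completion of the 1 pending operation (#2) was checked; none linearizes
take #1, #3, #4 (pending dropped): step 3 already fails, because #4 pop() → empty cannot occur there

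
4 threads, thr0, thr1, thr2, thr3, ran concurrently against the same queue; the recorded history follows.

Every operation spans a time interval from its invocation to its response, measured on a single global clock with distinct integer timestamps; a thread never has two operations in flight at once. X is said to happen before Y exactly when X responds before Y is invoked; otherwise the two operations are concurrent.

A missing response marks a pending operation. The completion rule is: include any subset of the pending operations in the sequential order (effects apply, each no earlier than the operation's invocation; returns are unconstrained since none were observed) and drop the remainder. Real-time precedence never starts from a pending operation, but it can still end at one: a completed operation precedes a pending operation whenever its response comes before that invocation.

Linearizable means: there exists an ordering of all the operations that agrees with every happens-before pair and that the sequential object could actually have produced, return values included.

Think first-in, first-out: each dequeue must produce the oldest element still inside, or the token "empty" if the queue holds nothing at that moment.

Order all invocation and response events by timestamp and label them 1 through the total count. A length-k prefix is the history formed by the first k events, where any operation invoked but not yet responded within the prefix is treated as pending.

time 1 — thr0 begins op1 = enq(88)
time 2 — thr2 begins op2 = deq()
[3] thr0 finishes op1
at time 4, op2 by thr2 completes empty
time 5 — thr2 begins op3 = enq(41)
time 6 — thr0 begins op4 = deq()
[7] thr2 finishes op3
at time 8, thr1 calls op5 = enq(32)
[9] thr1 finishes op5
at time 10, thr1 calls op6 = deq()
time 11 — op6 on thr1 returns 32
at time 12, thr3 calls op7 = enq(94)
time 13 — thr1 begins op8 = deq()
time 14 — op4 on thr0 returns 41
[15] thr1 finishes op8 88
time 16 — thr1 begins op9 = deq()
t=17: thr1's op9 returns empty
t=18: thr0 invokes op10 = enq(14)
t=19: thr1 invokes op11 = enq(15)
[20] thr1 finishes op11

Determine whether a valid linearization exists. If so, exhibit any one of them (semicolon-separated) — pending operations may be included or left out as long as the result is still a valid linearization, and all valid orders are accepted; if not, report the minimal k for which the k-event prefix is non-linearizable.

already the first 11 events (up to op6's response at time 11) admit no linearization; the first 10 still do
2 orders of the 5 completed queue ops respect real time; none is legal
completion choices over the 1 pending operation (op4) were checked; none helps
e.g. op1, op2, op3, op5, op6 (pending dropped): illegal at step 2, since op2 deq() → empty cannot apply there
e.g. op2, op1, op3, op5, op6 (pending dropped): illegal at step 5, since op6 deq() → 32 cannot apply there

not linearizable — minimal violating prefix: 11 events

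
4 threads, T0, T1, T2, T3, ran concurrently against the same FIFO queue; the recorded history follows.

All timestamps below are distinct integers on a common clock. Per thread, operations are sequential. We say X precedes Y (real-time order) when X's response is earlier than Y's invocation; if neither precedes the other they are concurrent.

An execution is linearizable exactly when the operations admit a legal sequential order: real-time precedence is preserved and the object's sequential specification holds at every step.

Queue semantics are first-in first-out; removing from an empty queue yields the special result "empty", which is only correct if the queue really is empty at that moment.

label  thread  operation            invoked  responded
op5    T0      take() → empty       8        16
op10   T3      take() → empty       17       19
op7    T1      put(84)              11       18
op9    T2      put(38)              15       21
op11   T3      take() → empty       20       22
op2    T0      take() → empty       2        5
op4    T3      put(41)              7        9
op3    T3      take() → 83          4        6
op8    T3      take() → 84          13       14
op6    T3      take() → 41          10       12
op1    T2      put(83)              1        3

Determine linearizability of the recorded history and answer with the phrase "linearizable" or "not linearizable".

one valid linearization: op1, op3, op2, op4, op6, op5, op7, op8, op10, op11, op9
1. op1 put(83), leaving queue <83>
2. op3 take() → 83, leaving queue <>
3. op2 take() → empty, leaving queue <>
4. op4 put(41), leaving queue <41>
5. op6 take() → 41, leaving queue <>
6. op5 take() → empty, leaving queue <>
7. op7 put(84), leaving queue <84>
8. op8 take() → 84, leaving queue <>
9. op10 take() → empty, leaving queue <>
10. op11 take() → empty, leaving queue <>
11. op9 put(38), leaving queue <38>

linearizable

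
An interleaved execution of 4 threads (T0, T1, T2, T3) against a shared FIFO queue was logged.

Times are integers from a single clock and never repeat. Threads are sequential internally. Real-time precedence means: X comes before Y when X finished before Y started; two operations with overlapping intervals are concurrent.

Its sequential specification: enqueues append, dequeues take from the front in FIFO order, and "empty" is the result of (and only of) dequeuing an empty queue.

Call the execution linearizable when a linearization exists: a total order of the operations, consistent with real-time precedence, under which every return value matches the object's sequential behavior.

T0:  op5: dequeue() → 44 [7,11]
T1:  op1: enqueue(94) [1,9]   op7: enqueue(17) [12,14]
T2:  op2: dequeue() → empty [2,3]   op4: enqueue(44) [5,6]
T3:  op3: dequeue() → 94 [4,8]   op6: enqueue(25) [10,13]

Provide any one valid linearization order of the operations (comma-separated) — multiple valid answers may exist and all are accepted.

op2, op1, op3, op4, op5, op6, op7

1. op2 dequeue() → empty, leaving queue <>
2. op1 enqueue(94), leaving queue <94>
3. op3 dequeue() → 94, leaving queue <>
4. op4 enqueue(44), leaving queue <44>
5. op5 dequeue() → 44, leaving queue <>
6. op6 enqueue(25), leaving queue <25>
7. op7 enqueue(17), leaving queue <25,17>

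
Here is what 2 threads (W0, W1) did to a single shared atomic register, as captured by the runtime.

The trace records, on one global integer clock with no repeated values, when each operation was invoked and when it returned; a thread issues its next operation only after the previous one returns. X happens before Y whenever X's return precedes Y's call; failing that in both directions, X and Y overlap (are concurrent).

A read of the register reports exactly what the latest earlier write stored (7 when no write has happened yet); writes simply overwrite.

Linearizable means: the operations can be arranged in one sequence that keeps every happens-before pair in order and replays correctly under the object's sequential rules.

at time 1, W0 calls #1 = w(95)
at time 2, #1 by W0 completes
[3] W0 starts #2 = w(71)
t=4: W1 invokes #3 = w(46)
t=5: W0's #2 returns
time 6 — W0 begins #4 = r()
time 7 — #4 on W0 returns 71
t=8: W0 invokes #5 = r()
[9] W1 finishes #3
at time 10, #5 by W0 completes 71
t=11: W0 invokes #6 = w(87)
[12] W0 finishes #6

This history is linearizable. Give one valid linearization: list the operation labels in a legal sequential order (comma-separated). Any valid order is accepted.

1. #1 w(95), leaving value 95
2. #2 w(71), leaving value 71
3. #4 r() → 71, leaving value 71
4. #5 r() → 71, leaving value 71
5. #3 w(46), leaving value 46
6. #6 w(87), leaving value 87

#1, #2, #4, #5, #3, #6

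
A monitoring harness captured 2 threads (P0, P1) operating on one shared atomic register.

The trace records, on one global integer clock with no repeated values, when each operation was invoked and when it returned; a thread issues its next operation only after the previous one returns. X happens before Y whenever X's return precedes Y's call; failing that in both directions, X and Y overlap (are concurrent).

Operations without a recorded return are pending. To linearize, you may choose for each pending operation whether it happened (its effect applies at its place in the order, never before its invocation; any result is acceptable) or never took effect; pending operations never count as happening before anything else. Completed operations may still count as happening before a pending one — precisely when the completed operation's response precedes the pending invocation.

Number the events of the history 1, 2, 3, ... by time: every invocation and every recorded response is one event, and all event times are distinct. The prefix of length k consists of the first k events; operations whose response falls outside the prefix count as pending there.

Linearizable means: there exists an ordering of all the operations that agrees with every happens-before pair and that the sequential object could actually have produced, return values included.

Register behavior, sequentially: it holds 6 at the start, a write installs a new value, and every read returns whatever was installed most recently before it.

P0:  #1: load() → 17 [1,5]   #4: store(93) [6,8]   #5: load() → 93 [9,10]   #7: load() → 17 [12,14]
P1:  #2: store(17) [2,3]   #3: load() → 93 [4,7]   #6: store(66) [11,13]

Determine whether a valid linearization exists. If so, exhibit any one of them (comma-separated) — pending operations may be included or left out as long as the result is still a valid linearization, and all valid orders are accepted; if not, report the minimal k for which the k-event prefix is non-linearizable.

already the first 14 events (up to #7's response at time 14) admit no linearization; the first 13 still do
10 orders of the 7 completed atomic register ops respect real time; none is legal
for example #1, #2, #3, #4, #5, #6, #7 fails at step 1: #1 load() → 17 is not legal there
for example #1, #2, #3, #4, #5, #7, #6 fails at step 1: #1 load() → 17 is not legal there

not linearizable — minimal violating prefix: 14 events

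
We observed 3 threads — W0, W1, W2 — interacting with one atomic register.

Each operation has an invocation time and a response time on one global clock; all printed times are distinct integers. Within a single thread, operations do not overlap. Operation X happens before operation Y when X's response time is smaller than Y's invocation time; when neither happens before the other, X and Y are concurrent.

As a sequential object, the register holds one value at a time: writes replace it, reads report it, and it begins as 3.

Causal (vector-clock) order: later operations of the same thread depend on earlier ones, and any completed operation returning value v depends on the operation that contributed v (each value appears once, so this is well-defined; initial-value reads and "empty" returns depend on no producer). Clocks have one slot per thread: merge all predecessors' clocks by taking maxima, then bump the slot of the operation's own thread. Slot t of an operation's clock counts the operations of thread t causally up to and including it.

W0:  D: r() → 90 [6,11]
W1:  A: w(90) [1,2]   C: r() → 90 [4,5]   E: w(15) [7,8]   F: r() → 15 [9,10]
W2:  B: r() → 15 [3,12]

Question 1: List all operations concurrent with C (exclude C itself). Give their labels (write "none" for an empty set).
B

C spans [4,5]; an op avoiding the whole window 4..5 is ordered, any other is concurrent
A [1,2]: before
B [3,12]: concurrent
D [6,11]: after
E [7,8]: after
F [9,10]: after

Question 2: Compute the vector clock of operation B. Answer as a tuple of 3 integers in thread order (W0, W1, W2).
(0, 3, 1)

root op A, invoked 1: fresh clock plus W1's own tick → (0, 1, 0)
from VC(A)=(0, 1, 0), C (invoked 4) maxes components and bumps W1 → (0, 2, 0)
from VC(A)=(0, 1, 0), D (invoked 6) maxes components and bumps W0 → (1, 1, 0)
from VC(C)=(0, 2, 0), E (invoked 7) maxes components and bumps W1 → (0, 3, 0)
from VC(E)=(0, 3, 0), B (invoked 3) maxes components and bumps W2 → (0, 3, 1)
from VC(E)=(0, 3, 0), F (invoked 9) maxes components and bumps W1 → (0, 4, 0)
target: VC(B) = (0, 3, 1)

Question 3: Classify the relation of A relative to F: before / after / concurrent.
before

A spans [1,2], F spans [9,10]
resp(A)=2 < inv(F)=9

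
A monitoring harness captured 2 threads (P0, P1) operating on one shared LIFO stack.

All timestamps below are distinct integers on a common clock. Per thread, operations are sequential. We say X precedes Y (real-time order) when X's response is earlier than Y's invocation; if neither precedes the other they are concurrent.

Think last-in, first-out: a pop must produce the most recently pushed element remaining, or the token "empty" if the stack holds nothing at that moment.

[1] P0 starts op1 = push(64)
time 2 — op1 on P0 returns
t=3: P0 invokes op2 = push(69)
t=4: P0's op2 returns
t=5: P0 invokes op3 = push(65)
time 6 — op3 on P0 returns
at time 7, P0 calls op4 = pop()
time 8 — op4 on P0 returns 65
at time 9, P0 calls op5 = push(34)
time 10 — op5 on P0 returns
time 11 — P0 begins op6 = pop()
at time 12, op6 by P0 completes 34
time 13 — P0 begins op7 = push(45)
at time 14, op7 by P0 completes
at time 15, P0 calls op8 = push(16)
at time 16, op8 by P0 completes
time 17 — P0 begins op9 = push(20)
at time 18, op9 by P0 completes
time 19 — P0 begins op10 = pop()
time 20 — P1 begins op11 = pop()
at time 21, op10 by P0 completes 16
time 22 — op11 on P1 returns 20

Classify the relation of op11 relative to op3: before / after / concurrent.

op11 spans [20,22], op3 spans [5,6]
resp(op3)=6 < inv(op11)=20

after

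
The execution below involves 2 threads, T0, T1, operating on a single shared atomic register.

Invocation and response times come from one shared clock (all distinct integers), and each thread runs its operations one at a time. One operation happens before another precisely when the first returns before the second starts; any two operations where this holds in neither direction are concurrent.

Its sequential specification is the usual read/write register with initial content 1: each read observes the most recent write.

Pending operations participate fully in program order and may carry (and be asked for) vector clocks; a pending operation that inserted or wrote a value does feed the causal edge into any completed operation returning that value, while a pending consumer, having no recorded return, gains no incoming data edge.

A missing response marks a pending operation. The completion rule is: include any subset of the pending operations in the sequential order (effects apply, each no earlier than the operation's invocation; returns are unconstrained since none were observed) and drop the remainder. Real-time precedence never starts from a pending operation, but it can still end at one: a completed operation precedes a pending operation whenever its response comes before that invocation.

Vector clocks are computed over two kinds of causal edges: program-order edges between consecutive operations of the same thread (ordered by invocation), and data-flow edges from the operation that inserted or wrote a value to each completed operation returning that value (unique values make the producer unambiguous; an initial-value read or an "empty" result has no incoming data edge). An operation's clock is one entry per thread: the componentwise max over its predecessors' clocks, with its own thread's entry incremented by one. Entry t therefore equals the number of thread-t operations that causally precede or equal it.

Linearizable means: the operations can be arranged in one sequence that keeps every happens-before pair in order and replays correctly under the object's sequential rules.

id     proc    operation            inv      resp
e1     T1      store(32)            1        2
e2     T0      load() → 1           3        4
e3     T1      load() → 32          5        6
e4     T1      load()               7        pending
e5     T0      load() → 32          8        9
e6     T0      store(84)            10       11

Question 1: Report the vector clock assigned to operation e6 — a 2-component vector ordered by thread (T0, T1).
Answer: (3, 1)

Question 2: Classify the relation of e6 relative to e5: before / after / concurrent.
Answer: after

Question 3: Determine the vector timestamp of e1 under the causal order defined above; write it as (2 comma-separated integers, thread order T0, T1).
Answer: (0, 1)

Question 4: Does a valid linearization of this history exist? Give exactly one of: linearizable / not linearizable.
through event 3 a valid linearization exists; event 4 (e2 responding at time 4) ends that
exhaustive check: the 2 completed atomic register ops admit one real-time order; illegal
take e1, e2: step 2 already fails, because e2 load() → 1 cannot occur there

not linearizable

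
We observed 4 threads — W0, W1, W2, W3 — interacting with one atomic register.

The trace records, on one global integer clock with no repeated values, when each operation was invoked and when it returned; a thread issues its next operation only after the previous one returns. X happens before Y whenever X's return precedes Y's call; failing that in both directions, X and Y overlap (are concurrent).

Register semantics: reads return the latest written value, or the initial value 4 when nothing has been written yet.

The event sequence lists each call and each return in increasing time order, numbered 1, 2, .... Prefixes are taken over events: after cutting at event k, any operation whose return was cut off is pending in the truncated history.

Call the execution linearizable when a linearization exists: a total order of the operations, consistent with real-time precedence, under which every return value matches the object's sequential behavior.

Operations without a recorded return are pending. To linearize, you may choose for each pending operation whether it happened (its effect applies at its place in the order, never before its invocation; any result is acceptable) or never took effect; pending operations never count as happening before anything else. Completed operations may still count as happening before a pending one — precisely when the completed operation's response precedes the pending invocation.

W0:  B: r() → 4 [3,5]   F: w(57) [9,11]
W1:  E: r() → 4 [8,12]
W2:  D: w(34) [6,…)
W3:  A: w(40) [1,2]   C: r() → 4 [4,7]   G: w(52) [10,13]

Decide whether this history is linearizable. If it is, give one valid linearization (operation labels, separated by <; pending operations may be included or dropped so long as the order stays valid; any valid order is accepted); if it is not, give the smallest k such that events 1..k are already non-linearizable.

not linearizable — minimal violating prefix: 5 events

prefix check: 1..4 passes, 1..5 fails once B's time-5 response joins
the sole real-time-consistent order of 2 completed operations fails the atomic register replay
completion choices over the 1 pending operation (C) were checked; none helps
e.g. A, B (pending dropped): illegal at step 2, since B r() → 4 cannot apply there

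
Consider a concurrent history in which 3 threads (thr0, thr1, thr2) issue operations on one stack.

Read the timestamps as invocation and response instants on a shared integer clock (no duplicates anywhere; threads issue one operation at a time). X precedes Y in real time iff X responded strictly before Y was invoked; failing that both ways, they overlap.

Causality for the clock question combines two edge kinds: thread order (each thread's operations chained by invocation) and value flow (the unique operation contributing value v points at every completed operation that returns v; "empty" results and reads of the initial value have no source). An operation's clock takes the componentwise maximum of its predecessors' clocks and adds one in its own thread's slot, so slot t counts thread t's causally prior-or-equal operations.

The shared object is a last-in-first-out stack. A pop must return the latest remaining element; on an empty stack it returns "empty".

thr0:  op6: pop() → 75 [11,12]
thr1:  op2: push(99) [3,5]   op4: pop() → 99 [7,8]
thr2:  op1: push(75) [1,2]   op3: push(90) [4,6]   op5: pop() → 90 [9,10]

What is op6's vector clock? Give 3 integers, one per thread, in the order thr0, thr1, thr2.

(1, 0, 1)

root op op1, invoked 1: fresh clock plus thr2's own tick → (0, 0, 1)
root op op2, invoked 3: fresh clock plus thr1's own tick → (0, 1, 0)
invoked at 4, op3 merges VC(op1)=(0, 0, 1) and bumps thr2's slot → (0, 0, 2)
invoked at 7, op4 merges VC(op2)=(0, 1, 0) and bumps thr1's slot → (0, 2, 0)
invoked at 11, op6 merges VC(op1)=(0, 0, 1) and bumps thr0's slot → (1, 0, 1)
invoked at 9, op5 merges VC(op3)=(0, 0, 2) and bumps thr2's slot → (0, 0, 3)
target: VC(op6) = (1, 0, 1)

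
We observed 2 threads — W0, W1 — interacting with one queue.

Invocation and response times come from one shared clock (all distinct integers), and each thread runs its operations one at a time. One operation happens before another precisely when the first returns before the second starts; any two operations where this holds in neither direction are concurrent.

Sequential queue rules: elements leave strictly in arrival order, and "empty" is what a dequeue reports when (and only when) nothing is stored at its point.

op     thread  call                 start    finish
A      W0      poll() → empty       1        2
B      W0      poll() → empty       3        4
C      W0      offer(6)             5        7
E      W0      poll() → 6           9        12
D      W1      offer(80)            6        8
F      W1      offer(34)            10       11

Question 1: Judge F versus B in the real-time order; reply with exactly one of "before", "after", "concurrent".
after

F spans [10,11], B spans [3,4]
resp(B)=4 < inv(F)=10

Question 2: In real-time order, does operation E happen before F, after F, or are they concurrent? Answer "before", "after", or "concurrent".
concurrent

E spans [9,12], F spans [10,11]
the intervals overlap in both directions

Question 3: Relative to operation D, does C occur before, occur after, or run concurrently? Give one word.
concurrent

C spans [5,7], D spans [6,8]
the intervals overlap in both directions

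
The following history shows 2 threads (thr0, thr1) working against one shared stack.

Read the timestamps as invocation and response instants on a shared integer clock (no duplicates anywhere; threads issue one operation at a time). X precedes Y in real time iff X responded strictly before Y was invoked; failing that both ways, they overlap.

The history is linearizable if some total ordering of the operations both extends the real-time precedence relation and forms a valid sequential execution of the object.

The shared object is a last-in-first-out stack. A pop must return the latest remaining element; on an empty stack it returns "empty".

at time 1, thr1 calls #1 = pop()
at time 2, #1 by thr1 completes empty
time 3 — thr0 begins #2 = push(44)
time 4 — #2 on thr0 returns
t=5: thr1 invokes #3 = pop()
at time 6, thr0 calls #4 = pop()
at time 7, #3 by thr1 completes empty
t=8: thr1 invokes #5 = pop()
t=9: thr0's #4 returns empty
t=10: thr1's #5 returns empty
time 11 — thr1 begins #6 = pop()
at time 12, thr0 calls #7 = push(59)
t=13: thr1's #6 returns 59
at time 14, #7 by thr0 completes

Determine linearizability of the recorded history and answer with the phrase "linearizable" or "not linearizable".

the violation lands at event 9, #4's response at time 9: events 1..8 linearize, events 1..9 do not
all 2 real-time-respecting orders fail — 4 completed stack operations, no legal replay
every completion of the 1 pending operation (#5) was checked; none linearizes
sample order #1, #2, #3, #4 (pending dropped) stalls at step 3 — #3 pop() → empty has no legal effect
sample order #1, #2, #4, #3 (pending dropped) stalls at step 3 — #4 pop() → empty has no legal effect

not linearizable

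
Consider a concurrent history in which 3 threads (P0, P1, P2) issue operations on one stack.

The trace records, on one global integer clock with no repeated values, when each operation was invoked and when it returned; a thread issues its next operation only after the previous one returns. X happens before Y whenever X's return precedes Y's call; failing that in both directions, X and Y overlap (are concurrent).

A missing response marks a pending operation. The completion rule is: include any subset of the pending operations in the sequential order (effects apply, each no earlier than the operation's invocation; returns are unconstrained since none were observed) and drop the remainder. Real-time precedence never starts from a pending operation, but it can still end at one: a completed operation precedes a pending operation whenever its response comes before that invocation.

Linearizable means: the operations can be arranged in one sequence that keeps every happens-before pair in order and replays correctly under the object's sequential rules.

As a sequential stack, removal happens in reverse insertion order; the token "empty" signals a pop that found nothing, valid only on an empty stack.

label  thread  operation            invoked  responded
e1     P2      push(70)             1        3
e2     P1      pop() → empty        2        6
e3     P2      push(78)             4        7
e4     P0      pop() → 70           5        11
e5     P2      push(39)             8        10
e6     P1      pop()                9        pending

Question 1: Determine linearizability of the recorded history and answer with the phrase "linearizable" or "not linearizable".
a witness: e1, e4, e2, e3, e5
1. e1 push(70), leaving stack <70>
2. e4 pop() → 70, leaving stack <>
3. e2 pop() → empty, leaving stack <>
4. e3 push(78), leaving stack <78>
5. e5 push(39), leaving stack <78,39>

linearizable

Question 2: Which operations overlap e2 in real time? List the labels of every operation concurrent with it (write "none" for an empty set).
Answer: e1, e3, e4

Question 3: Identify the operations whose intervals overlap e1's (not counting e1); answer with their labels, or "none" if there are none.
Answer: e2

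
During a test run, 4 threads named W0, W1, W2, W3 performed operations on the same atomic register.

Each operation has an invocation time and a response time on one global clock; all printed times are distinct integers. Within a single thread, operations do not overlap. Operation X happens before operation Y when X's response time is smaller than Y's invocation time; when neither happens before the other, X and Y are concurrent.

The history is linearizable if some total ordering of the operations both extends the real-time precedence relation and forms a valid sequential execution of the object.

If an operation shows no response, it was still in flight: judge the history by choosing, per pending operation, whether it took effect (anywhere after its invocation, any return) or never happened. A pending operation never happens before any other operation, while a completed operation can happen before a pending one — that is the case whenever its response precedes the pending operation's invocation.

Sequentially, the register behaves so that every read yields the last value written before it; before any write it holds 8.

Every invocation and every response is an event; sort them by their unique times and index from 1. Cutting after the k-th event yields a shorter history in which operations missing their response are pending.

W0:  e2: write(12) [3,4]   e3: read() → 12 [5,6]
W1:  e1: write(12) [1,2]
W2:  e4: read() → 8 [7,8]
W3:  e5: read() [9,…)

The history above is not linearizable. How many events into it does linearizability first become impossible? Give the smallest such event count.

8

events 1..7 are still linearizable — one witness is e1, e2, e3:
after step 1 (e1 write(12)): value 12
after step 2 (e2 write(12)): value 12
after step 3 (e3 read() → 12): value 12
with event 8 included (e4 responding at time 8), all real-time-consistent orders fail
for example e1, e2, e3, e4 fails at step 4: e4 read() → 8 is not legal there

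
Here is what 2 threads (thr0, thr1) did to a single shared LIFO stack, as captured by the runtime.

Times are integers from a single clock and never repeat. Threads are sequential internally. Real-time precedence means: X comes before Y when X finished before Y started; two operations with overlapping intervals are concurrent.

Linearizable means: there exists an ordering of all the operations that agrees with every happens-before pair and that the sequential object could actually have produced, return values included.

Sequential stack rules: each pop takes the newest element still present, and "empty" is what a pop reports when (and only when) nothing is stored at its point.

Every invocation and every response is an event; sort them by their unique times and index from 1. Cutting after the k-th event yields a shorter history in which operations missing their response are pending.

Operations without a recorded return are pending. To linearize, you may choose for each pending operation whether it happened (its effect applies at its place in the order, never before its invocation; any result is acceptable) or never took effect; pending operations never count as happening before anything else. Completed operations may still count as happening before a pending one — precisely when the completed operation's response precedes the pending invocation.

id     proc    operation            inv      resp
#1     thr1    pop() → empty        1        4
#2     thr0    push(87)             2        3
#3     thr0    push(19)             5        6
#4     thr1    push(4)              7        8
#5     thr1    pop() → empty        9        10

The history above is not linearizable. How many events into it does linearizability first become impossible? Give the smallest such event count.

events 1..9 are linearizable; a witness order is #1, #2, #3, #4:
step 1: #1 pop() → empty — stack <>
step 2: #2 push(87) — stack <87>
step 3: #3 push(19) — stack <87,19>
step 4: #4 push(4) — stack <87,19,4>
once event 10 joins (#5's response, time 10), exhaustive search finds no witness
sample order #1, #2, #3, #4, #5 stalls at step 5 — #5 pop() → empty has no legal effect
sample order #2, #1, #3, #4, #5 stalls at step 2 — #1 pop() → empty has no legal effect

10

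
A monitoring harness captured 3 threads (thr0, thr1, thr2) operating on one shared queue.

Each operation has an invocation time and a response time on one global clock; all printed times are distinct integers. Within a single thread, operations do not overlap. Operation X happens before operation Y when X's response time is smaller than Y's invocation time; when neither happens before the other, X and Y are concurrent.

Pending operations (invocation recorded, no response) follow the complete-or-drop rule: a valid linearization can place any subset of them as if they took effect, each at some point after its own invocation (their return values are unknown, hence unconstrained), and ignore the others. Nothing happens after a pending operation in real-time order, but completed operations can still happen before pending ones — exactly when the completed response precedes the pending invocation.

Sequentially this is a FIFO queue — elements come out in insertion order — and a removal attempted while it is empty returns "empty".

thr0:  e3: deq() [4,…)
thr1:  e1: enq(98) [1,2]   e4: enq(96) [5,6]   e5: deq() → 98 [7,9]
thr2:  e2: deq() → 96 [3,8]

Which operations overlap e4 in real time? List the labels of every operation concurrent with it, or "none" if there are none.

concurrent with e4 ([5,6]): every op whose interval crosses 5..6
e1 [1,2]: before
e2 [3,8]: concurrent
e3 [4,…): concurrent
e5 [7,9]: after

e2, e3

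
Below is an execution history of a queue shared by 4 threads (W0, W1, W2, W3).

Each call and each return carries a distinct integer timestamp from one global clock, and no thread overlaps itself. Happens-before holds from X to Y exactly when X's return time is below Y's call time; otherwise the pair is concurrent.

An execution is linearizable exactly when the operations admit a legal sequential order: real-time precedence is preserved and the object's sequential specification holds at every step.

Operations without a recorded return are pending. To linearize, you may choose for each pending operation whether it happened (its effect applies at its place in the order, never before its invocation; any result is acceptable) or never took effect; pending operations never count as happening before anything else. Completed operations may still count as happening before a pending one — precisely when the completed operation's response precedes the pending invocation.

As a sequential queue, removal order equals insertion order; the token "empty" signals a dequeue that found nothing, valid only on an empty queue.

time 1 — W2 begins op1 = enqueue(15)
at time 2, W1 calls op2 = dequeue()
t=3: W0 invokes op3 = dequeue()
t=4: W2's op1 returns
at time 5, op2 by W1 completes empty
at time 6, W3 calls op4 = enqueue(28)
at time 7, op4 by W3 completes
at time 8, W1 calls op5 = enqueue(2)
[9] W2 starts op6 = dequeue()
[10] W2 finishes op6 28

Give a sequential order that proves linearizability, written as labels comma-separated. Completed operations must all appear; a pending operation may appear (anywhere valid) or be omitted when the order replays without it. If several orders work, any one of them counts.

op1, op3, op2, op4, op5, op6

1. op1 enqueue(15), leaving queue <15>
2. op3 dequeue() (pending, included), leaving queue <>
3. op2 dequeue() → empty, leaving queue <>
4. op4 enqueue(28), leaving queue <28>
5. op5 enqueue(2) (pending, included), leaving queue <28,2>
6. op6 dequeue() → 28, leaving queue <2>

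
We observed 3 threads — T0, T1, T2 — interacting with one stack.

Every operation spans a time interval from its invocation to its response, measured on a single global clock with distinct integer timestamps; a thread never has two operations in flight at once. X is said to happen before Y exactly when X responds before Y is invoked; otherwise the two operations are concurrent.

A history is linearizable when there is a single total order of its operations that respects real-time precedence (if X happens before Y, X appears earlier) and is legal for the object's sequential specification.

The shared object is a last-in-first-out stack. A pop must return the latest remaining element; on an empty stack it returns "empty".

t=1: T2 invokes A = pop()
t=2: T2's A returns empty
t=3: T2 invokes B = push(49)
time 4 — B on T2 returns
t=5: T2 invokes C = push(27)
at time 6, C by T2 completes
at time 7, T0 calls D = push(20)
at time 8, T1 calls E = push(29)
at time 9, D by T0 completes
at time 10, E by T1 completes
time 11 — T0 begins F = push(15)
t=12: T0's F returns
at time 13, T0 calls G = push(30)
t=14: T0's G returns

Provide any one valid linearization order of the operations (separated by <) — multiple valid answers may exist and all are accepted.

1. A pop() → empty, leaving stack <>
2. B push(49), leaving stack <49>
3. C push(27), leaving stack <49,27>
4. D push(20), leaving stack <49,27,20>
5. E push(29), leaving stack <49,27,20,29>
6. F push(15), leaving stack <49,27,20,29,15>
7. G push(30), leaving stack <49,27,20,29,15,30>

A < B < C < D < E < F < G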